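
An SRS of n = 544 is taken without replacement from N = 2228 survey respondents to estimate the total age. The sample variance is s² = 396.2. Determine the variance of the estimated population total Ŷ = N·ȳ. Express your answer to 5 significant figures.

Var(Ŷ) = N²·Var(ȳ) = N²·(1 − n/N)·s²/n.
f = 544/2228 = 0.24416517; Var(ȳ) = 0.75583483·396.2/544 = 0.55048118.
Var(Ŷ) = 2228² · 0.55048118 = 2.7325798 × 10^6.

2.7326 × 10^6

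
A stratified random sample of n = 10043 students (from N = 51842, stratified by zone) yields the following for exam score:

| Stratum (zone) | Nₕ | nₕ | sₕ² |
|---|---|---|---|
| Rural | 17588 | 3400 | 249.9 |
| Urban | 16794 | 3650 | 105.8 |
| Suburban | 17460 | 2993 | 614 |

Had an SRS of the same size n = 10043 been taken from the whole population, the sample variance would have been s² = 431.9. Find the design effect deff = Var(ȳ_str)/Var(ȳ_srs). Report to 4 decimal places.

Var(ȳ_str) = Σ Wₕ²(1−fₕ)sₕ²/nₕ with Wₕ = Nₕ/51842:
  Rural: (17588/51842)²·(1−3400/17588)·249.9/3400 = 0.006824353
  Urban: (16794/51842)²·(1−3650/16794)·105.8/3650 = 0.0023807347
  Suburban: (17460/51842)²·(1−2993/17460)·614/2993 = 0.019280615
  → Var(ȳ_str) = 0.028485703.
Var(ȳ_srs) = (1 − 10043/51842)·431.9/10043 = 0.034673995.
deff = 0.028485703 / 0.034673995 = 0.8215.

0.8215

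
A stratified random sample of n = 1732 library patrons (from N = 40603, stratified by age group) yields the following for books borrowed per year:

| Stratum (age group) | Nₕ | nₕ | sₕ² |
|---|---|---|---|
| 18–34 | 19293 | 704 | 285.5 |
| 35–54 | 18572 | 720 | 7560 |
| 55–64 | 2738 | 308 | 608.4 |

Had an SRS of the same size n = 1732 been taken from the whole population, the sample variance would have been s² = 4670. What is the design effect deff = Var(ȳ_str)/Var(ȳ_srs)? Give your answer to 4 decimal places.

Var(ȳ_str) = Σ Wₕ²(1−fₕ)sₕ²/nₕ with Wₕ = Nₕ/40603:
  18–34: (19293/40603)²·(1−704/19293)·285.5/704 = 0.088221208
  35–54: (18572/40603)²·(1−720/18572)·7560/720 = 2.1116338
  55–64: (2738/40603)²·(1−308/2738)·608.4/308 = 0.0079719022
  → Var(ȳ_str) = 2.2078269.
Var(ȳ_srs) = (1 − 1732/40603)·4670/1732 = 2.5812887.
deff = 2.2078269 / 2.5812887 = 0.8553.

0.8553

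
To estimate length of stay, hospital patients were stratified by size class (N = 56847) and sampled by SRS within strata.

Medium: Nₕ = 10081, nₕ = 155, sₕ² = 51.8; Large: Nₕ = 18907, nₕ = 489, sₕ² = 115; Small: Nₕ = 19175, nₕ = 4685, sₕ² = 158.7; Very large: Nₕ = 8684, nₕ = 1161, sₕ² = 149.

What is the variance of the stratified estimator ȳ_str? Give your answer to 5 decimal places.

0.04120

Var(ȳ_str) = Σₕ Wₕ²(1 − fₕ)sₕ²/nₕ with Wₕ = Nₕ/N, N = 56847.
Medium: Wₕ = 0.17733566; term = 0.17733566²·(1 − 0.01537546)·51.8/155 = 0.010348105.
Large: Wₕ = 0.33259451; term = 0.33259451²·(1 − 0.02586344)·115/489 = 0.025341888.
Small: Wₕ = 0.33730892; term = 0.33730892²·(1 − 0.24432855)·158.7/4685 = 0.0029124333.
Very large: Wₕ = 0.15276092; term = 0.15276092²·(1 − 0.13369415)·149/1161 = 0.002594477.
Sum = 0.041196903.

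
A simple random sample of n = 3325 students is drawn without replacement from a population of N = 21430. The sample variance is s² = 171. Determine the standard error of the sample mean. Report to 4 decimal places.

Under SRS without replacement, Var(ȳ) = (1 − f)·s²/n with f = n/N = 3325/21430 = 0.15515632.
Var(ȳ) = (1 − 0.15515632)·171/3325 = 0.84484368·0.051428571 = 0.043449103.
SE(ȳ) = √(0.043449103) = 0.2084.

0.2084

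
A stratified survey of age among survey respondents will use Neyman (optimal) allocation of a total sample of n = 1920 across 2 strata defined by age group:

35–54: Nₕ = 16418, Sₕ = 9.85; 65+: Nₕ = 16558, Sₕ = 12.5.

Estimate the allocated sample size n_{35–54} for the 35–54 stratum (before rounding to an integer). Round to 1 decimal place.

842.2

Neyman allocation: nₕ = n·NₕSₕ / Σⱼ NⱼSⱼ.
Σ NⱼSⱼ = 16418·9.85 + 16558·12.5 = 368692.3.
n_{35–54} = 1920·16418·9.85 / 368692.3 = 842.2.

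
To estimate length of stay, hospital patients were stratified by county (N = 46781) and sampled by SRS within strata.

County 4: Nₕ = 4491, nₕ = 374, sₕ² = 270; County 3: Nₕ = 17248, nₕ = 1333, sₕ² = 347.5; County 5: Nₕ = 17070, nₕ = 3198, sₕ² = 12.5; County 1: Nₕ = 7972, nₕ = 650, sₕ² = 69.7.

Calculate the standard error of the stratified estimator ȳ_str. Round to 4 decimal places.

0.2051

Var(ȳ_str) = Σₕ Wₕ²(1 − fₕ)sₕ²/nₕ with Wₕ = Nₕ/N, N = 46781.
County 4: Wₕ = 0.09600051; term = 0.09600051²·(1 − 0.08327767)·270/374 = 0.0060992591.
County 3: Wₕ = 0.36869669; term = 0.36869669²·(1 − 0.07728432)·347.5/1333 = 0.032698742.
County 5: Wₕ = 0.36489173; term = 0.36489173²·(1 − 0.18734622)·12.5/3198 = 4.2292675 × 10^-4.
County 1: Wₕ = 0.17041106; term = 0.17041106²·(1 − 0.08153537)·69.7/650 = 0.0028600751.
Sum = 0.042081003.
SE = √(0.042081003) = 0.2051.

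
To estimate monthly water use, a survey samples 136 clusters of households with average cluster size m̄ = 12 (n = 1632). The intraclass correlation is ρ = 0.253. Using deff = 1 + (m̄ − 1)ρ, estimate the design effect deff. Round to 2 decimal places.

deff = 1 + (12 − 1)·0.253 = 1 + 2.783 = 3.783.

3.78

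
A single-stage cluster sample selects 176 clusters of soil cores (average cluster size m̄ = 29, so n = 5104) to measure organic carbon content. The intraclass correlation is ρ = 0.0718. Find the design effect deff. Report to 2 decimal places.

deff = 1 + (29 − 1)·0.0718 = 1 + 2.0104 = 3.0104.

3.01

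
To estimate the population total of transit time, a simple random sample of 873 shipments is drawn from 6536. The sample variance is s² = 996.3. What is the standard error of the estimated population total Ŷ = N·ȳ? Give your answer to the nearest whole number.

Var(Ŷ) = N²·Var(ȳ) = N²·(1 − n/N)·s²/n.
f = 873/6536 = 0.13356793; Var(ȳ) = 0.86643207·996.3/873 = 0.98880443.
Var(Ŷ) = 6536² · 0.98880443 = 4.2241029 × 10^7.
SE(Ŷ) = √(4.2241029 × 10^7) = 6499.

6499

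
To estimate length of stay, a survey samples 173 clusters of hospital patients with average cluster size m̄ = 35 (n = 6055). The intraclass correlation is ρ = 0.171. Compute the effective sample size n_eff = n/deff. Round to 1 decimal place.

deff = 1 + (35 − 1)·0.171 = 1 + 5.814 = 6.814.
n_eff = 6055 / 6.814 = 888.6.

888.6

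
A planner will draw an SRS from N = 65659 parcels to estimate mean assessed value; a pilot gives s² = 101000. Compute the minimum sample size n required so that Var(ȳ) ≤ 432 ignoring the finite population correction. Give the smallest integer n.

Without fpc, n₀ = s²/D = 101000/432 = 233.7963.
Rounding up, n = 234.

234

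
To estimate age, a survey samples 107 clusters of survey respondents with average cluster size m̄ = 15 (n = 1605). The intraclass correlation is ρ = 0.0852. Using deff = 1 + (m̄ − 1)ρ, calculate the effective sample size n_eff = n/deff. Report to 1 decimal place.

731.9

deff = 1 + (15 − 1)·0.0852 = 1 + 1.1928 = 2.1928.
n_eff = 1605 / 2.1928 = 731.9.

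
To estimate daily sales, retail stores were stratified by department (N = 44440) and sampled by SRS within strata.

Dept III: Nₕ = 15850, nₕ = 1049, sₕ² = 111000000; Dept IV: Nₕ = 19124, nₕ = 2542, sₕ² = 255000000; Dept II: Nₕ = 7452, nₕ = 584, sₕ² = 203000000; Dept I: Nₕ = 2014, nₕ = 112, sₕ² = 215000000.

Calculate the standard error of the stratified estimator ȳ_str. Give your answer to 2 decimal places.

Var(ȳ_str) = Σₕ Wₕ²(1 − fₕ)sₕ²/nₕ with Wₕ = Nₕ/N, N = 44440.
Dept III: Wₕ = 0.35666067; term = 0.35666067²·(1 − 0.06618297)·111000000/1049 = 12569.55.
Dept IV: Wₕ = 0.43033303; term = 0.43033303²·(1 − 0.13292198)·255000000/2542 = 16107.65.
Dept II: Wₕ = 0.16768677; term = 0.16768677²·(1 − 0.07836822)·203000000/584 = 9008.2042.
Dept I: Wₕ = 0.04531953; term = 0.04531953²·(1 − 0.05561072)·215000000/112 = 3723.4225.
Sum = 41408.827.
SE = √(41408.827) = 203.49.

203.49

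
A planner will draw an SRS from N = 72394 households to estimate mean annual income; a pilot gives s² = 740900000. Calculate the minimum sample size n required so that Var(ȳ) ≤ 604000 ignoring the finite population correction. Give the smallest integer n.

1227

Without fpc, n₀ = s²/D = 740900000/604000 = 1226.6556.
Rounding up, n = 1227.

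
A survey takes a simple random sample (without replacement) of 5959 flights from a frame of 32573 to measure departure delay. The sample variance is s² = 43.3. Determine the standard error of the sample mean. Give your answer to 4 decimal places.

0.0771

Under SRS without replacement, Var(ȳ) = (1 − f)·s²/n with f = n/N = 5959/32573 = 0.18294293.
Var(ȳ) = (1 − 0.18294293)·43.3/5959 = 0.81705707·0.0072663199 = 0.005936998.
SE(ȳ) = √(0.005936998) = 0.0771.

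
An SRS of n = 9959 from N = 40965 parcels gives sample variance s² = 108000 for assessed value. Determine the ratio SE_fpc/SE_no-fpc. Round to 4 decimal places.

0.8700

f = n/N = 9959/40965 = 0.24310997.
SE_no-fpc = √(s²/n) = 3.2930931; SE_fpc = √((1−f)s²/n) = 2.8649721.
Ratio = √(1−f) = 0.86999427.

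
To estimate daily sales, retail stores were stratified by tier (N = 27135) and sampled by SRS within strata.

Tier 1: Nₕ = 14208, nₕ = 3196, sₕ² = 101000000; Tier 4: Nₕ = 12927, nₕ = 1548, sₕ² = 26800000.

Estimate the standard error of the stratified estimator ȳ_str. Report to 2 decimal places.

Var(ȳ_str) = Σₕ Wₕ²(1 − fₕ)sₕ²/nₕ with Wₕ = Nₕ/N, N = 27135.
Tier 1: Wₕ = 0.52360420; term = 0.52360420²·(1 − 0.22494369)·101000000/3196 = 6715.125.
Tier 4: Wₕ = 0.47639580; term = 0.47639580²·(1 − 0.11974936)·26800000/1548 = 3458.6454.
Sum = 10173.77.
SE = √(10173.77) = 100.87.

100.87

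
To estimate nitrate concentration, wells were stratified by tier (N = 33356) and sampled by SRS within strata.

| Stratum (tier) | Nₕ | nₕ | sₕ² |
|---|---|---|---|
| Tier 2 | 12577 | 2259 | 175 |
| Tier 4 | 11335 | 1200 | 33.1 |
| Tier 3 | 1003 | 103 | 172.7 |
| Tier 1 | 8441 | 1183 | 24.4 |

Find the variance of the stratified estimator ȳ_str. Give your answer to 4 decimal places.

0.0144

Var(ȳ_str) = Σₕ Wₕ²(1 − fₕ)sₕ²/nₕ with Wₕ = Nₕ/N, N = 33356.
Tier 2: Wₕ = 0.37705360; term = 0.37705360²·(1 − 0.17961358)·175/2259 = 0.009035381.
Tier 4: Wₕ = 0.33981892; term = 0.33981892²·(1 − 0.10586678)·33.1/1200 = 0.002848027.
Tier 3: Wₕ = 0.03006955; term = 0.03006955²·(1 − 0.10269192)·172.7/103 = 0.0013603499.
Tier 1: Wₕ = 0.25305792; term = 0.25305792²·(1 − 0.14014927)·24.4/1183 = 0.0011357115.
Sum = 0.014379469.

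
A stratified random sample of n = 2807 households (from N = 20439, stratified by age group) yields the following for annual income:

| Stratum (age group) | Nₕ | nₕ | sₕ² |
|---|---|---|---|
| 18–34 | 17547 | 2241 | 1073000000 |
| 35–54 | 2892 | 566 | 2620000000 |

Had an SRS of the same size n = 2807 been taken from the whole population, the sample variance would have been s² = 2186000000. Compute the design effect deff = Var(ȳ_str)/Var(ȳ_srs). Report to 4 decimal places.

0.5691

Var(ȳ_str) = Σ Wₕ²(1−fₕ)sₕ²/nₕ with Wₕ = Nₕ/20439:
  18–34: (17547/20439)²·(1−2241/17547)·1073000000/2241 = 307824.49
  35–54: (2892/20439)²·(1−566/2892)·2620000000/566 = 74537.285
  → Var(ȳ_str) = 382361.78.
Var(ȳ_srs) = (1 − 2807/20439)·2186000000/2807 = 671814.97.
deff = 382361.78 / 671814.97 = 0.5691.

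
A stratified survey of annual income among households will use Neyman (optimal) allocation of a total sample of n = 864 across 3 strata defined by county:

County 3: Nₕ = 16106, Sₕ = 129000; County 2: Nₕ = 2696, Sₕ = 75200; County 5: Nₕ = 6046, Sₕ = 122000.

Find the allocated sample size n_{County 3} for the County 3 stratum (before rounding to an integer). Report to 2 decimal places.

Neyman allocation: nₕ = n·NₕSₕ / Σⱼ NⱼSⱼ.
Σ NⱼSⱼ = 16106·129000 + 2696·75200 + 6046·122000 = 3.0180252 × 10^9.
n_{County 3} = 864·16106·129000 / (3.0180252 × 10^9) = 594.80.

594.80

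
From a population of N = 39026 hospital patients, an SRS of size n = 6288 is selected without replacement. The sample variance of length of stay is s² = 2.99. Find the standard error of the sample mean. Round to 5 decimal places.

0.01997

Under SRS without replacement, Var(ȳ) = (1 − f)·s²/n with f = n/N = 6288/39026 = 0.16112335.
Var(ȳ) = (1 − 0.16112335)·2.99/6288 = 0.83887665·4.7550891 × 10^-4 = 3.9889332 × 10^-4.
SE(ȳ) = √(3.9889332 × 10^-4) = 0.01997.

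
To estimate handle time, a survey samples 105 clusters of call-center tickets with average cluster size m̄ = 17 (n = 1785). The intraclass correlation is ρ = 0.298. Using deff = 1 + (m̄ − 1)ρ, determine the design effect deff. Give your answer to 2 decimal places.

5.77

deff = 1 + (17 − 1)·0.298 = 1 + 4.768 = 5.768.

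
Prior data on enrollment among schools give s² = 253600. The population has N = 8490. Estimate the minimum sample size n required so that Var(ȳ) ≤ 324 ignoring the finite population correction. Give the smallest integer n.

Without fpc, n₀ = s²/D = 253600/324 = 782.7160.
Rounding up, n = 783.

783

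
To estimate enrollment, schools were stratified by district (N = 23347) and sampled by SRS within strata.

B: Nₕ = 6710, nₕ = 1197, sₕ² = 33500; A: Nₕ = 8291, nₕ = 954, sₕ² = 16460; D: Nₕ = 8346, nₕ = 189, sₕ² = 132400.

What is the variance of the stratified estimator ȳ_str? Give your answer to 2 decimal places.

Var(ȳ_str) = Σₕ Wₕ²(1 − fₕ)sₕ²/nₕ with Wₕ = Nₕ/N, N = 23347.
B: Wₕ = 0.28740309; term = 0.28740309²·(1 − 0.17839046)·33500/1197 = 1.8993238.
A: Wₕ = 0.35512057; term = 0.35512057²·(1 − 0.11506453)·16460/954 = 1.9255053.
D: Wₕ = 0.35747634; term = 0.35747634²·(1 − 0.02264558)·132400/189 = 87.492909.
Sum = 91.317738.

91.32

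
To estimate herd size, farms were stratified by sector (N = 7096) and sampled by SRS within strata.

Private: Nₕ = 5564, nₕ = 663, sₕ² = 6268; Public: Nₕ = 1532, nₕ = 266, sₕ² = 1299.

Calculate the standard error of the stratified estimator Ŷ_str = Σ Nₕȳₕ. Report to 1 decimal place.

16348.5

Var(Ŷ_str) = Σₕ Nₕ²(1 − fₕ)sₕ²/nₕ.
Private: 5564²·(1 − 663/5564)·6268/663 = 2.5780259 × 10^8.
Public: 1532²·(1 − 266/1532)·1299/266 = 9.4715266 × 10^6.
Sum = 2.6727412 × 10^8.
SE = √(2.6727412 × 10^8) = 16348.5.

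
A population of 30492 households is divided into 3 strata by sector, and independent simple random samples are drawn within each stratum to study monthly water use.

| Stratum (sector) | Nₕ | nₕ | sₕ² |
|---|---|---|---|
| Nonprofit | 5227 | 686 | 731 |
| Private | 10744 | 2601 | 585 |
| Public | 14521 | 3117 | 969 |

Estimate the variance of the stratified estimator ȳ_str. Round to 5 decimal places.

0.10374

Var(ȳ_str) = Σₕ Wₕ²(1 − fₕ)sₕ²/nₕ with Wₕ = Nₕ/N, N = 30492.
Nonprofit: Wₕ = 0.17142201; term = 0.17142201²·(1 − 0.13124163)·731/686 = 0.027203541.
Private: Wₕ = 0.35235472; term = 0.35235472²·(1 − 0.24208861)·585/2601 = 0.021163823.
Public: Wₕ = 0.47622327; term = 0.47622327²·(1 − 0.21465464)·969/3117 = 0.055369281.
Sum = 0.10373665.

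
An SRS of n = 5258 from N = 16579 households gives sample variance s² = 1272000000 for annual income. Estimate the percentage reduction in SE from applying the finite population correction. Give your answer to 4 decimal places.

f = n/N = 5258/16579 = 0.31714820.
SE_no-fpc = √(s²/n) = 491.85067; SE_fpc = √((1−f)s²/n) = 406.44005.
Ratio = √(1−f) = 0.82634847. Reduction = 100·(1 − 0.82634847) = 17.3652%.

17.3652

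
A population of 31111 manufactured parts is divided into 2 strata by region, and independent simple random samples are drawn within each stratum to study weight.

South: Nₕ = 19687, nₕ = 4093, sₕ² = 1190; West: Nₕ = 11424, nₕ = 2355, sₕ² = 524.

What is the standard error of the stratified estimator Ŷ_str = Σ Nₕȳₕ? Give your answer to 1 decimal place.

Var(Ŷ_str) = Σₕ Nₕ²(1 − fₕ)sₕ²/nₕ.
South: 19687²·(1 − 4093/19687)·1190/4093 = 8.9257 × 10^7.
West: 11424²·(1 − 2355/11424)·524/2355 = 2.3052497 × 10^7.
Sum = 1.123095 × 10^8.
SE = √(1.123095 × 10^8) = 10597.6.

10597.6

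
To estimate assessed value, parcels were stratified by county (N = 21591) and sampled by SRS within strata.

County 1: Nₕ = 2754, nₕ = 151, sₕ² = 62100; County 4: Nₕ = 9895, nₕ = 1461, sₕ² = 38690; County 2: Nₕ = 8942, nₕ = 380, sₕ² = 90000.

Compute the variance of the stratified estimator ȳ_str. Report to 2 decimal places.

Var(ȳ_str) = Σₕ Wₕ²(1 − fₕ)sₕ²/nₕ with Wₕ = Nₕ/N, N = 21591.
County 1: Wₕ = 0.12755315; term = 0.12755315²·(1 − 0.05482934)·62100/151 = 6.324224.
County 4: Wₕ = 0.45829281; term = 0.45829281²·(1 − 0.14765033)·38690/1461 = 4.7408083.
County 2: Wₕ = 0.41415405; term = 0.41415405²·(1 − 0.04249609)·90000/380 = 38.897643.
Sum = 49.962675.

49.96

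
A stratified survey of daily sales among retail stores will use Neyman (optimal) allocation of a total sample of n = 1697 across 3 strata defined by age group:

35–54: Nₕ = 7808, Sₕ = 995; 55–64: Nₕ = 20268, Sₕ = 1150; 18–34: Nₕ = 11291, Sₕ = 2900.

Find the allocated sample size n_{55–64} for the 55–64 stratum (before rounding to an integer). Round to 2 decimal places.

Neyman allocation: nₕ = n·NₕSₕ / Σⱼ NⱼSⱼ.
Σ NⱼSⱼ = 7808·995 + 20268·1150 + 11291·2900 = 6.382106 × 10^7.
n_{55–64} = 1697·20268·1150 / (6.382106 × 10^7) = 619.76.

619.76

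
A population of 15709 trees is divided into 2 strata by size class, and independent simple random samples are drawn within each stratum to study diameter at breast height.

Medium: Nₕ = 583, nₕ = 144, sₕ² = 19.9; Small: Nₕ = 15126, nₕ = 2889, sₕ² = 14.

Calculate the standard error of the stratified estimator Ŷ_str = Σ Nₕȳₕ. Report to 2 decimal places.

965.58

Var(Ŷ_str) = Σₕ Nₕ²(1 − fₕ)sₕ²/nₕ.
Medium: 583²·(1 − 144/583)·19.9/144 = 35369.072.
Small: 15126²·(1 − 2889/15126)·14/2889 = 896973.37.
Sum = 932342.44.
SE = √(932342.44) = 965.58.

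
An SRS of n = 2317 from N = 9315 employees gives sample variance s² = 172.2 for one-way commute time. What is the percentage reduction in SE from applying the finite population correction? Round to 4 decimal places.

f = n/N = 2317/9315 = 0.24873859.
SE_no-fpc = √(s²/n) = 0.27261739; SE_fpc = √((1−f)s²/n) = 0.23629204.
Ratio = √(1−f) = 0.86675337. Reduction = 100·(1 − 0.86675337) = 13.3247%.

13.3247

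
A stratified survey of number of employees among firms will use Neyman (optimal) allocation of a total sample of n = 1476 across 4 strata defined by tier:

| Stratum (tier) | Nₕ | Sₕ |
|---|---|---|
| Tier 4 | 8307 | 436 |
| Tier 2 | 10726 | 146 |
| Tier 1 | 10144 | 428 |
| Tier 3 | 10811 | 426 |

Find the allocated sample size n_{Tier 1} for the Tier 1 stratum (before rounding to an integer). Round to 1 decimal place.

Neyman allocation: nₕ = n·NₕSₕ / Σⱼ NⱼSⱼ.
Σ NⱼSⱼ = 8307·436 + 10726·146 + 10144·428 + 10811·426 = 1.4134966 × 10^7.
n_{Tier 1} = 1476·10144·428 / (1.4134966 × 10^7) = 453.4.

453.4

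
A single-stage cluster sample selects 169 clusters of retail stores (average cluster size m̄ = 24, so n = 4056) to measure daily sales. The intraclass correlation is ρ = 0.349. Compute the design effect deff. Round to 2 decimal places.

9.03

deff = 1 + (24 − 1)·0.349 = 1 + 8.027 = 9.027.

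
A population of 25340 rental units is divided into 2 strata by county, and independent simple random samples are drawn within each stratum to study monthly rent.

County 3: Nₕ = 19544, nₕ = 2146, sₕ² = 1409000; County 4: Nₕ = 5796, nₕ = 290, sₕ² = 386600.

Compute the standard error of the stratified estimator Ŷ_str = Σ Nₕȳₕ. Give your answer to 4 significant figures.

515600

Var(Ŷ_str) = Σₕ Nₕ²(1 − fₕ)sₕ²/nₕ.
County 3: 19544²·(1 − 2146/19544)·1409000/2146 = 2.2325133 × 10^11.
County 4: 5796²·(1 − 290/5796)·386600/290 = 4.2543032 × 10^10.
Sum = 2.6579436 × 10^11.
SE = √(2.6579436 × 10^11) = 515600.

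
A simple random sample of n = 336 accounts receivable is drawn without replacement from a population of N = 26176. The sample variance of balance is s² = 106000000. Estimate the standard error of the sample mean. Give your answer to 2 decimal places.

Under SRS without replacement, Var(ȳ) = (1 − f)·s²/n with f = n/N = 336/26176 = 0.01283619.
Var(ȳ) = (1 − 0.01283619)·106000000/336 = 0.98716381·315476.19 = 311426.68.
SE(ȳ) = √(311426.68) = 558.06.

558.06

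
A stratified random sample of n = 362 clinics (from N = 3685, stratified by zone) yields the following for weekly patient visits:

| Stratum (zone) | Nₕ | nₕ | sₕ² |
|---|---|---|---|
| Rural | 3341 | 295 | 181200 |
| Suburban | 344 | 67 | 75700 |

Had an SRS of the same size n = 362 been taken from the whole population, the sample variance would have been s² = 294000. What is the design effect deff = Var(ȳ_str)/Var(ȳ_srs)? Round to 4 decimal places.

Var(ȳ_str) = Σ Wₕ²(1−fₕ)sₕ²/nₕ with Wₕ = Nₕ/3685:
  Rural: (3341/3685)²·(1−295/3341)·181200/295 = 460.32819
  Suburban: (344/3685)²·(1−67/344)·75700/67 = 7.9283772
  → Var(ȳ_str) = 468.25657.
Var(ȳ_srs) = (1 − 362/3685)·294000/362 = 732.37179.
deff = 468.25657 / 732.37179 = 0.6394.

0.6394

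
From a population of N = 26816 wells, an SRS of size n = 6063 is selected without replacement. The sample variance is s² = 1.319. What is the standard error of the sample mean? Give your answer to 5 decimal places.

Under SRS without replacement, Var(ȳ) = (1 − f)·s²/n with f = n/N = 6063/26816 = 0.22609636.
Var(ȳ) = (1 − 0.22609636)·1.319/6063 = 0.77390364·2.1754907 × 10^-4 = 1.6836202 × 10^-4.
SE(ȳ) = √(1.6836202 × 10^-4) = 0.01298.

0.01298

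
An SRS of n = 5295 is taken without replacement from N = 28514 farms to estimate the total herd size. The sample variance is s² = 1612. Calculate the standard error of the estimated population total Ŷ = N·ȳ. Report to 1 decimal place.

Var(Ŷ) = N²·Var(ȳ) = N²·(1 − n/N)·s²/n.
f = 5295/28514 = 0.18569825; Var(ȳ) = 0.81430175·1612/5295 = 0.24790452.
Var(Ŷ) = 28514² · 0.24790452 = 2.0155832 × 10^8.
SE(Ŷ) = √(2.0155832 × 10^8) = 14197.1.

14197.1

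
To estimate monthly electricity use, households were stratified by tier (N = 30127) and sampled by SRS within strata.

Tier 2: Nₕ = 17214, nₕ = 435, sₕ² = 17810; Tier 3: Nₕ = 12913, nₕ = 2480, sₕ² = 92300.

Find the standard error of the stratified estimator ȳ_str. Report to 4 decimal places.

4.3073

Var(ȳ_str) = Σₕ Wₕ²(1 − fₕ)sₕ²/nₕ with Wₕ = Nₕ/N, N = 30127.
Tier 2: Wₕ = 0.57138115; term = 0.57138115²·(1 − 0.02527013)·17810/435 = 13.02899.
Tier 3: Wₕ = 0.42861885; term = 0.42861885²·(1 − 0.19205452)·92300/2480 = 5.5242663.
Sum = 18.553256.
SE = √(18.553256) = 4.3073.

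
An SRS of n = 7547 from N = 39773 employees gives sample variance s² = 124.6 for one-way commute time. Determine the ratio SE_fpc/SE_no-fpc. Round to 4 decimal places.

f = n/N = 7547/39773 = 0.18975184.
SE_no-fpc = √(s²/n) = 0.12849074; SE_fpc = √((1−f)s²/n) = 0.11565938.
Ratio = √(1−f) = 0.90013786.

0.9001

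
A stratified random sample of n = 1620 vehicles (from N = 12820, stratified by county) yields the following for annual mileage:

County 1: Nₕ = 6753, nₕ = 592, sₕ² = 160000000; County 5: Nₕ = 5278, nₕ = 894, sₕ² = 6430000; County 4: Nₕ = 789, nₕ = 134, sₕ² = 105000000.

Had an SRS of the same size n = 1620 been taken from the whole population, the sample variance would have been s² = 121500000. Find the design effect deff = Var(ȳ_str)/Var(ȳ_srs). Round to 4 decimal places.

1.0972

Var(ȳ_str) = Σ Wₕ²(1−fₕ)sₕ²/nₕ with Wₕ = Nₕ/12820:
  County 1: (6753/12820)²·(1−592/6753)·160000000/592 = 68417.97
  County 5: (5278/12820)²·(1−894/5278)·6430000/894 = 1012.5986
  County 4: (789/12820)²·(1−134/789)·105000000/134 = 2463.9209
  → Var(ȳ_str) = 71894.49.
Var(ȳ_srs) = (1 − 1620/12820)·121500000/1620 = 65522.621.
deff = 71894.49 / 65522.621 = 1.0972.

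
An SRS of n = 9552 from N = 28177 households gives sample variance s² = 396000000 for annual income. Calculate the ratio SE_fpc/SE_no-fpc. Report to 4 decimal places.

f = n/N = 9552/28177 = 0.33899989.
SE_no-fpc = √(s²/n) = 203.61062; SE_fpc = √((1−f)s²/n) = 165.53933.
Ratio = √(1−f) = 0.81301913.

0.8130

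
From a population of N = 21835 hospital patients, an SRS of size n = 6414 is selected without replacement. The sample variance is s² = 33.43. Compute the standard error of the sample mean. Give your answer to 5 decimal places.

Under SRS without replacement, Var(ȳ) = (1 − f)·s²/n with f = n/N = 6414/21835 = 0.29374857.
Var(ȳ) = (1 − 0.29374857)·33.43/6414 = 0.70625143·0.0052120362 = 0.003681008.
SE(ȳ) = √(0.003681008) = 0.06067.

0.06067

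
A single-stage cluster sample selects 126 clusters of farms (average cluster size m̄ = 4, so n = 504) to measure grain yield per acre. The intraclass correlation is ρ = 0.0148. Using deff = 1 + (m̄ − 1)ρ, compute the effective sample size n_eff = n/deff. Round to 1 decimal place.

deff = 1 + (4 − 1)·0.0148 = 1 + 0.0444 = 1.0444.
n_eff = 504 / 1.0444 = 482.6.

482.6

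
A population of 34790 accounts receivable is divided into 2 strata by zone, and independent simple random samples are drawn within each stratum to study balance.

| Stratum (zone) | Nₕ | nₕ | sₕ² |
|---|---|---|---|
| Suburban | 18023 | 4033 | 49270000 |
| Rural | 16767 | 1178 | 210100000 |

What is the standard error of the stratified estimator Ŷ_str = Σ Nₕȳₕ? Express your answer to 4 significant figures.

7.050 × 10^6

Var(Ŷ_str) = Σₕ Nₕ²(1 − fₕ)sₕ²/nₕ.
Suburban: 18023²·(1 − 4033/18023)·49270000/4033 = 3.0803434 × 10^12.
Rural: 16767²·(1 − 1178/16767)·210100000/1178 = 4.661808 × 10^13.
Sum = 4.9698423 × 10^13.
SE = √(4.9698423 × 10^13) = 7.050 × 10^6.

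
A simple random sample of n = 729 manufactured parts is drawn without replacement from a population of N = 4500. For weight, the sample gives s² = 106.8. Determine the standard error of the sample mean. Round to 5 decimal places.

0.35038

Under SRS without replacement, Var(ȳ) = (1 − f)·s²/n with f = n/N = 729/4500 = 0.16200000.
Var(ȳ) = (1 − 0.16200000)·106.8/729 = 0.83800000·0.14650206 = 0.12276872.
SE(ȳ) = √(0.12276872) = 0.35038.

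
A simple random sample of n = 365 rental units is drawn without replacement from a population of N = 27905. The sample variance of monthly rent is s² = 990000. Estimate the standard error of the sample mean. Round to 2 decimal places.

Under SRS without replacement, Var(ȳ) = (1 − f)·s²/n with f = n/N = 365/27905 = 0.01308009.
Var(ȳ) = (1 − 0.01308009)·990000/365 = 0.98691991·2712.3288 = 2676.8513.
SE(ȳ) = √(2676.8513) = 51.74.

51.74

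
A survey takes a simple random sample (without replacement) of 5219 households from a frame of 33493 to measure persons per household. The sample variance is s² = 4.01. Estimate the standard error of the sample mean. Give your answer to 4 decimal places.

0.0255

Under SRS without replacement, Var(ȳ) = (1 − f)·s²/n with f = n/N = 5219/33493 = 0.15582360.
Var(ȳ) = (1 − 0.15582360)·4.01/5219 = 0.84417640·7.6834643 × 10^-4 = 6.4861992 × 10^-4.
SE(ȳ) = √(6.4861992 × 10^-4) = 0.0255.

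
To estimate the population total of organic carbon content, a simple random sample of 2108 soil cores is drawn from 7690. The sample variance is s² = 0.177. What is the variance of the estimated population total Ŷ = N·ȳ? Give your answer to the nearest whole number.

Var(Ŷ) = N²·Var(ȳ) = N²·(1 − n/N)·s²/n.
f = 2108/7690 = 0.27412224; Var(ȳ) = 0.72587776·0.177/2108 = 6.0948939 × 10^-5.
Var(Ŷ) = 7690² · (6.0948939 × 10^-5) = 3604.2826.

3604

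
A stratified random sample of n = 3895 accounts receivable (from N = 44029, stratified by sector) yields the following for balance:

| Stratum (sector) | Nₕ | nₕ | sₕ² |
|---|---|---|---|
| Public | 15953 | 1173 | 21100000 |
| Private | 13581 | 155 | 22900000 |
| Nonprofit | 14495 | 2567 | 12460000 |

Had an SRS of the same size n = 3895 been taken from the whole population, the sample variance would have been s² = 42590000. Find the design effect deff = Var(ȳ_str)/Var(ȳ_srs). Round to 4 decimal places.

1.6572

Var(ȳ_str) = Σ Wₕ²(1−fₕ)sₕ²/nₕ with Wₕ = Nₕ/44029:
  Public: (15953/44029)²·(1−1173/15953)·21100000/1173 = 2187.8805
  Private: (13581/44029)²·(1−155/13581)·22900000/155 = 13896.471
  Nonprofit: (14495/44029)²·(1−2567/14495)·12460000/2567 = 432.91275
  → Var(ȳ_str) = 16517.264.
Var(ȳ_srs) = (1 − 3895/44029)·42590000/3895 = 9967.2145.
deff = 16517.264 / 9967.2145 = 1.6572.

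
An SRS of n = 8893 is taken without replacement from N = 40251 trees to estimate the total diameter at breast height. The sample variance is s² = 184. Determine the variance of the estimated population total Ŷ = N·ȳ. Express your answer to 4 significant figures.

2.612 × 10^7

Var(Ŷ) = N²·Var(ȳ) = N²·(1 − n/N)·s²/n.
f = 8893/40251 = 0.22093861; Var(ȳ) = 0.77906139·184/8893 = 0.016119116.
Var(Ŷ) = 40251² · 0.016119116 = 2.6115273 × 10^7.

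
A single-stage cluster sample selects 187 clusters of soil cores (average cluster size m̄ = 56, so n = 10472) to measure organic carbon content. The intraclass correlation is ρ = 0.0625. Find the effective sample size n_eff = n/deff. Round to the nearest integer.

2360

deff = 1 + (56 − 1)·0.0625 = 1 + 3.4375 = 4.4375.
n_eff = 10472 / 4.4375 = 2360.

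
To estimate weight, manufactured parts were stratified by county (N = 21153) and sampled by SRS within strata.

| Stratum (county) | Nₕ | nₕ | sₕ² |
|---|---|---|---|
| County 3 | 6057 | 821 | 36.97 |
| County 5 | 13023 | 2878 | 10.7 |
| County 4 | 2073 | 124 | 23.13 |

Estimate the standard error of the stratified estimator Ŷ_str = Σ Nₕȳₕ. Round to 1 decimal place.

1634.9

Var(Ŷ_str) = Σₕ Nₕ²(1 − fₕ)sₕ²/nₕ.
County 3: 6057²·(1 − 821/6057)·36.97/821 = 1.4281161 × 10^6.
County 5: 13023²·(1 − 2878/13023)·10.7/2878 = 491197.42.
County 4: 2073²·(1 − 124/2073)·23.13/124 = 753641.99.
Sum = 2.6729555 × 10^6.
SE = √(2.6729555 × 10^6) = 1634.9.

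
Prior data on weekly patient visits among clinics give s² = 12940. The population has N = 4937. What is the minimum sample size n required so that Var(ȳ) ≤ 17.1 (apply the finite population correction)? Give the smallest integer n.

657

Without fpc, n₀ = s²/D = 12940/17.1 = 756.7251.
With fpc, (1 − n/N)·s²/n ≤ D requires n ≥ n₀/(1 + n₀/N) = 756.7251/(1 + 756.7251/4937) = 656.1525.
Rounding up, n = 657.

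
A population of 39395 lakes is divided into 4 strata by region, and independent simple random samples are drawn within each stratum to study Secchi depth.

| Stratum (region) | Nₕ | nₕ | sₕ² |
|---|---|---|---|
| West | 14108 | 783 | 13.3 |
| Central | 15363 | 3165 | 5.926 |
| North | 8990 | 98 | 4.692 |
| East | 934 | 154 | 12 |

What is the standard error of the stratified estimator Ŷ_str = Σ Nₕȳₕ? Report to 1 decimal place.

Var(Ŷ_str) = Σₕ Nₕ²(1 − fₕ)sₕ²/nₕ.
West: 14108²·(1 − 783/14108)·13.3/783 = 3.1931737 × 10^6.
Central: 15363²·(1 − 3165/15363)·5.926/3165 = 350875.13.
North: 8990²·(1 − 98/8990)·4.692/98 = 3.8272874 × 10^6.
East: 934²·(1 − 154/934)·12/154 = 56767.792.
Sum = 7.428104 × 10^6.
SE = √(7.428104 × 10^6) = 2725.5.

2725.5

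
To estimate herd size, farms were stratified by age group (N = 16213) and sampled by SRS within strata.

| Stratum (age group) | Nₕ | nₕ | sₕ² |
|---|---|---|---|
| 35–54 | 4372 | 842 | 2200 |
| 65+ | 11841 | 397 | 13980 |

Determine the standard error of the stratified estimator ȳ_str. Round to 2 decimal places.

Var(ȳ_str) = Σₕ Wₕ²(1 − fₕ)sₕ²/nₕ with Wₕ = Nₕ/N, N = 16213.
35–54: Wₕ = 0.26966015; term = 0.26966015²·(1 − 0.19258920)·2200/842 = 0.15340471.
65+: Wₕ = 0.73033985; term = 0.73033985²·(1 − 0.03352757)·13980/397 = 18.153323.
Sum = 18.306728.
SE = √(18.306728) = 4.28.

4.28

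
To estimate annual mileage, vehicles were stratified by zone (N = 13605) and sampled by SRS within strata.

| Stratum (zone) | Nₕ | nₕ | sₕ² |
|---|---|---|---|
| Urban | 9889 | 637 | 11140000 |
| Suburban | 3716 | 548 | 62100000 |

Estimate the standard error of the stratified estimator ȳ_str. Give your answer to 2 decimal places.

Var(ȳ_str) = Σₕ Wₕ²(1 − fₕ)sₕ²/nₕ with Wₕ = Nₕ/N, N = 13605.
Urban: Wₕ = 0.72686512; term = 0.72686512²·(1 − 0.06441501)·11140000/637 = 8644.4361.
Suburban: Wₕ = 0.27313488; term = 0.27313488²·(1 − 0.14747040)·62100000/548 = 7207.337.
Sum = 15851.773.
SE = √(15851.773) = 125.90.

125.90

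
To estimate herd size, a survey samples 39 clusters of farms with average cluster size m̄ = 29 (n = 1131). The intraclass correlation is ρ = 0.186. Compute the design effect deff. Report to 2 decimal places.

deff = 1 + (29 − 1)·0.186 = 1 + 5.208 = 6.208.

6.21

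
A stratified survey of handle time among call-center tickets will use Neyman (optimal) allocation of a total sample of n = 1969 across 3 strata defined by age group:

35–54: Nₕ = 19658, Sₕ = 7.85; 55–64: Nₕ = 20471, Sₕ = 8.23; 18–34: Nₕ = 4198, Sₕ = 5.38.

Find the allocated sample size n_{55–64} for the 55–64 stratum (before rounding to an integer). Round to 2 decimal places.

960.49

Neyman allocation: nₕ = n·NₕSₕ / Σⱼ NⱼSⱼ.
Σ NⱼSⱼ = 19658·7.85 + 20471·8.23 + 4198·5.38 = 345376.87.
n_{55–64} = 1969·20471·8.23 / 345376.87 = 960.49.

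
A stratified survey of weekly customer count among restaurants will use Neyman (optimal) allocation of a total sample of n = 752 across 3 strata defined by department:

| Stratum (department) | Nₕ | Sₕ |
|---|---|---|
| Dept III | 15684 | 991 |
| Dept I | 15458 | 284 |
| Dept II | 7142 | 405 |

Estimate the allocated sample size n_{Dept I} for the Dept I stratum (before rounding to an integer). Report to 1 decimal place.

144.6

Neyman allocation: nₕ = n·NₕSₕ / Σⱼ NⱼSⱼ.
Σ NⱼSⱼ = 15684·991 + 15458·284 + 7142·405 = 2.2825426 × 10^7.
n_{Dept I} = 752·15458·284 / (2.2825426 × 10^7) = 144.6.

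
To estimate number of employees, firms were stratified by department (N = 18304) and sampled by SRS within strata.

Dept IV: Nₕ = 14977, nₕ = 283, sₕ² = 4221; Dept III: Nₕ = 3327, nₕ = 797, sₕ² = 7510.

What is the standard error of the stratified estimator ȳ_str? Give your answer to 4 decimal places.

3.1676

Var(ȳ_str) = Σₕ Wₕ²(1 − fₕ)sₕ²/nₕ with Wₕ = Nₕ/N, N = 18304.
Dept IV: Wₕ = 0.81823645; term = 0.81823645²·(1 − 0.01889564)·4221/283 = 9.7971954.
Dept III: Wₕ = 0.18176355; term = 0.18176355²·(1 − 0.23955515)·7510/797 = 0.23673525.
Sum = 10.033931.
SE = √(10.033931) = 3.1676.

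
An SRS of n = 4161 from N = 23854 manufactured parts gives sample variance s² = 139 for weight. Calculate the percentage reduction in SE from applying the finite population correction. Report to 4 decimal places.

f = n/N = 4161/23854 = 0.17443615.
SE_no-fpc = √(s²/n) = 0.18277153; SE_fpc = √((1−f)s²/n) = 0.1660672.
Ratio = √(1−f) = 0.90860544. Reduction = 100·(1 − 0.90860544) = 9.1395%.

9.1395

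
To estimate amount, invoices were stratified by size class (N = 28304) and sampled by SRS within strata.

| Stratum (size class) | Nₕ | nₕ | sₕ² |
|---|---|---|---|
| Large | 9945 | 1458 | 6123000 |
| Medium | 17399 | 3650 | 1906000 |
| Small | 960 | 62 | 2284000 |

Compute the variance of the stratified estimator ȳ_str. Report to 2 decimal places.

Var(ȳ_str) = Σₕ Wₕ²(1 − fₕ)sₕ²/nₕ with Wₕ = Nₕ/N, N = 28304.
Large: Wₕ = 0.35136376; term = 0.35136376²·(1 − 0.14660633)·6123000/1458 = 442.45601.
Medium: Wₕ = 0.61471877; term = 0.61471877²·(1 − 0.20978217)·1906000/3650 = 155.93004.
Small: Wₕ = 0.03391747; term = 0.03391747²·(1 − 0.06458333)·2284000/62 = 39.642072.
Sum = 638.02812.

638.03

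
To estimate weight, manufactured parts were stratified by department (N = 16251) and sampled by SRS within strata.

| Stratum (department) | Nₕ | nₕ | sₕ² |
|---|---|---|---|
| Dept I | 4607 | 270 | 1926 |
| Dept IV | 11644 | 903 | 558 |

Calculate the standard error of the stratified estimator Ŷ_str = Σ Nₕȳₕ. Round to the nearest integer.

Var(Ŷ_str) = Σₕ Nₕ²(1 − fₕ)sₕ²/nₕ.
Dept I: 4607²·(1 − 270/4607)·1926/270 = 1.4252799 × 10^8.
Dept IV: 11644²·(1 − 903/11644)·558/903 = 7.7284671 × 10^7.
Sum = 2.1981266 × 10^8.
SE = √(2.1981266 × 10^8) = 14826.

14826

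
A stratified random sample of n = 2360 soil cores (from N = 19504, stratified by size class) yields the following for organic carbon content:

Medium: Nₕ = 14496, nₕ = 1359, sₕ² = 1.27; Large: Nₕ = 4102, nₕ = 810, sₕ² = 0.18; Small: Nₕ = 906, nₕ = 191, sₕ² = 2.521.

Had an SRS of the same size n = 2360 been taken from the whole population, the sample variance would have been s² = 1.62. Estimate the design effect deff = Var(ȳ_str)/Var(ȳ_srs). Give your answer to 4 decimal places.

0.8257

Var(ȳ_str) = Σ Wₕ²(1−fₕ)sₕ²/nₕ with Wₕ = Nₕ/19504:
  Medium: (14496/19504)²·(1−1359/14496)·1.27/1359 = 4.6782268 × 10^-4
  Large: (4102/19504)²·(1−810/4102)·0.18/810 = 7.8885211 × 10^-6
  Small: (906/19504)²·(1−191/906)·2.521/191 = 2.2476379 × 10^-5
  → Var(ȳ_str) = 4.9818758 × 10^-4.
Var(ȳ_srs) = (1 − 2360/19504)·1.62/2360 = 6.0338079 × 10^-4.
deff = (4.9818758 × 10^-4) / (6.0338079 × 10^-4) = 0.8257.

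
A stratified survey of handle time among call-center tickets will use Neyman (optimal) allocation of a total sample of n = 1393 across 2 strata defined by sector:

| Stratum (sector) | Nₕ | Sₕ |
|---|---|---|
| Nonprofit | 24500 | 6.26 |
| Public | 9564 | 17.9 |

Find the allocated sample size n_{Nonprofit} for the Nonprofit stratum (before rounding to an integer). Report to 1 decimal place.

658.2

Neyman allocation: nₕ = n·NₕSₕ / Σⱼ NⱼSⱼ.
Σ NⱼSⱼ = 24500·6.26 + 9564·17.9 = 324565.6.
n_{Nonprofit} = 1393·24500·6.26 / 324565.6 = 658.2.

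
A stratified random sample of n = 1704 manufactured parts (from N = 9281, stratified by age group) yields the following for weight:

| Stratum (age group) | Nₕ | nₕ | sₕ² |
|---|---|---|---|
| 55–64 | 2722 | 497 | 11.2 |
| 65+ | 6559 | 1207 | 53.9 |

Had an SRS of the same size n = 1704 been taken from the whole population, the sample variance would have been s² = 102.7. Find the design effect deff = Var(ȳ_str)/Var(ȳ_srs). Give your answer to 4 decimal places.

0.4021

Var(ȳ_str) = Σ Wₕ²(1−fₕ)sₕ²/nₕ with Wₕ = Nₕ/9281:
  55–64: (2722/9281)²·(1−497/2722)·11.2/497 = 0.0015844926
  65+: (6559/9281)²·(1−1207/6559)·53.9/1207 = 0.018198923
  → Var(ȳ_str) = 0.019783416.
Var(ȳ_srs) = (1 − 1704/9281)·102.7/1704 = 0.049204335.
deff = 0.019783416 / 0.049204335 = 0.4021.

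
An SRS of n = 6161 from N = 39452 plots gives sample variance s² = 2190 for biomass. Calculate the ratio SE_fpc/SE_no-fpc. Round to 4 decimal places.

0.9186

f = n/N = 6161/39452 = 0.15616445.
SE_no-fpc = √(s²/n) = 0.59620615; SE_fpc = √((1−f)s²/n) = 0.54767808.
Ratio = √(1−f) = 0.91860522.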